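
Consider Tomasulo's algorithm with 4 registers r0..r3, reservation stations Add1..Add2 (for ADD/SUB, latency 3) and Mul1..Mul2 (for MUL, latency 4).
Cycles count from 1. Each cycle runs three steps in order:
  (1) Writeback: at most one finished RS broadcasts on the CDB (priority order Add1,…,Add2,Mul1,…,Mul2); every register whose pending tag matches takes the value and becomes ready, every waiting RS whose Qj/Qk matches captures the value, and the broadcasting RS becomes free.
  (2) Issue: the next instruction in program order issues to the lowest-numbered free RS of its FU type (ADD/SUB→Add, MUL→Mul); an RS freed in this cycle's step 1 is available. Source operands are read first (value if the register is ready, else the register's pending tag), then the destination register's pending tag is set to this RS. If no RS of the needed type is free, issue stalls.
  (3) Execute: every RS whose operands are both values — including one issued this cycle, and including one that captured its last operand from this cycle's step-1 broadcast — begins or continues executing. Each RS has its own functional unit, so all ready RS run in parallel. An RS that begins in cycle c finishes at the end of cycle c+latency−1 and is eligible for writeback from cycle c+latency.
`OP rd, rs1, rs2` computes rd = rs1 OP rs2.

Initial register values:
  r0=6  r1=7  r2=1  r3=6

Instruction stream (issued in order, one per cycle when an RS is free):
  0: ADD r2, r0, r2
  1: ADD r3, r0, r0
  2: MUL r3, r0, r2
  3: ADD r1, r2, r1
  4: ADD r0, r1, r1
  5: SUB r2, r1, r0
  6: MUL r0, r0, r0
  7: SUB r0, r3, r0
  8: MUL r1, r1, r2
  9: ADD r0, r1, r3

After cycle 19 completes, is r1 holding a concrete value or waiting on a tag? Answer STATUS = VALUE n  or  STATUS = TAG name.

  c1: issue ADD r2<-Add1  regs: r0:6,r1:7,r2:Add1,r3:6
  c2: issue ADD r3<-Add2  regs: r0:6,r1:7,r2:Add1,r3:Add2
  c3: issue MUL r3<-Mul1  regs: r0:6,r1:7,r2:Add1,r3:Mul1
  c4: CDB Add1=7; issue ADD r1<-Add1  regs: r0:6,r1:Add1,r2:7,r3:Mul1
  c5: CDB Add2=12; issue ADD r0<-Add2  regs: r0:Add2,r1:Add1,r2:7,r3:Mul1
  c6: stall  regs: r0:Add2,r1:Add1,r2:7,r3:Mul1
  c7: CDB Add1=14; issue SUB r2<-Add1  regs: r0:Add2,r1:14,r2:Add1,r3:Mul1
  c8: CDB Mul1=42; issue MUL r0<-Mul1  regs: r0:Mul1,r1:14,r2:Add1,r3:42
  c9: stall  regs: r0:Mul1,r1:14,r2:Add1,r3:42
  c10: CDB Add2=28; issue SUB r0<-Add2  regs: r0:Add2,r1:14,r2:Add1,r3:42
  c11: issue MUL r1<-Mul2  regs: r0:Add2,r1:Mul2,r2:Add1,r3:42
  c12: stall  regs: r0:Add2,r1:Mul2,r2:Add1,r3:42
  c13: CDB Add1=-14; issue ADD r0<-Add1  regs: r0:Add1,r1:Mul2,r2:-14,r3:42
  c14: CDB Mul1=784  regs: r0:Add1,r1:Mul2,r2:-14,r3:42
  c15: -  regs: r0:Add1,r1:Mul2,r2:-14,r3:42
  c16: -  regs: r0:Add1,r1:Mul2,r2:-14,r3:42
  c17: CDB Add2=-742  regs: r0:Add1,r1:Mul2,r2:-14,r3:42
  c18: CDB Mul2=-196  regs: r0:Add1,r1:-196,r2:-14,r3:42
  c19: -  regs: r0:Add1,r1:-196,r2:-14,r3:42

STATUS = VALUE -196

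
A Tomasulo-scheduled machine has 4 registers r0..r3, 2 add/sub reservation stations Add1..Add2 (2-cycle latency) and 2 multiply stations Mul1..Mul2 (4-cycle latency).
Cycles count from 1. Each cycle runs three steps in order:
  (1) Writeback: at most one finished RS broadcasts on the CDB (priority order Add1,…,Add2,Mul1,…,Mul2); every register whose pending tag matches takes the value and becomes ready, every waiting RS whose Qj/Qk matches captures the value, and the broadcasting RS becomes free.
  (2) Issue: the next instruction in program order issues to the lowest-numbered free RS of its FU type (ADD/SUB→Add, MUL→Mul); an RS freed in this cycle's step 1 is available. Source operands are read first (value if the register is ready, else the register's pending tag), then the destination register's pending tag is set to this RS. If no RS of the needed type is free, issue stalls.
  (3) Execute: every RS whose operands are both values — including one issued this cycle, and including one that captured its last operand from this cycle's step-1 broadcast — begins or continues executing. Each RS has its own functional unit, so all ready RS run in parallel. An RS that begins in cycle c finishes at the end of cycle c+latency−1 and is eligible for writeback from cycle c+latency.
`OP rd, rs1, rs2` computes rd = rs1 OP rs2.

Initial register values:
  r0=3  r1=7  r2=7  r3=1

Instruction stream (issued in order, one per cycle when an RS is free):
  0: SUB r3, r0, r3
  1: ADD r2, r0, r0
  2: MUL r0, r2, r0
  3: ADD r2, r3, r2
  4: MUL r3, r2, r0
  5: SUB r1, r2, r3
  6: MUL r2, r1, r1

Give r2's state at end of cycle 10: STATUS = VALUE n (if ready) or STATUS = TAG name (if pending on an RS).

  c1: issue SUB r3<-Add1  regs: r0:3,r1:7,r2:7,r3:Add1
  c2: issue ADD r2<-Add2  regs: r0:3,r1:7,r2:Add2,r3:Add1
  c3: CDB Add1=2; issue MUL r0<-Mul1  regs: r0:Mul1,r1:7,r2:Add2,r3:2
  c4: CDB Add2=6; issue ADD r2<-Add1  regs: r0:Mul1,r1:7,r2:Add1,r3:2
  c5: issue MUL r3<-Mul2  regs: r0:Mul1,r1:7,r2:Add1,r3:Mul2
  c6: CDB Add1=8; issue SUB r1<-Add1  regs: r0:Mul1,r1:Add1,r2:8,r3:Mul2
  c7: stall  regs: r0:Mul1,r1:Add1,r2:8,r3:Mul2
  c8: CDB Mul1=18; issue MUL r2<-Mul1  regs: r0:18,r1:Add1,r2:Mul1,r3:Mul2
  c9: -  regs: r0:18,r1:Add1,r2:Mul1,r3:Mul2
  c10: -  regs: r0:18,r1:Add1,r2:Mul1,r3:Mul2

STATUS = TAG Mul1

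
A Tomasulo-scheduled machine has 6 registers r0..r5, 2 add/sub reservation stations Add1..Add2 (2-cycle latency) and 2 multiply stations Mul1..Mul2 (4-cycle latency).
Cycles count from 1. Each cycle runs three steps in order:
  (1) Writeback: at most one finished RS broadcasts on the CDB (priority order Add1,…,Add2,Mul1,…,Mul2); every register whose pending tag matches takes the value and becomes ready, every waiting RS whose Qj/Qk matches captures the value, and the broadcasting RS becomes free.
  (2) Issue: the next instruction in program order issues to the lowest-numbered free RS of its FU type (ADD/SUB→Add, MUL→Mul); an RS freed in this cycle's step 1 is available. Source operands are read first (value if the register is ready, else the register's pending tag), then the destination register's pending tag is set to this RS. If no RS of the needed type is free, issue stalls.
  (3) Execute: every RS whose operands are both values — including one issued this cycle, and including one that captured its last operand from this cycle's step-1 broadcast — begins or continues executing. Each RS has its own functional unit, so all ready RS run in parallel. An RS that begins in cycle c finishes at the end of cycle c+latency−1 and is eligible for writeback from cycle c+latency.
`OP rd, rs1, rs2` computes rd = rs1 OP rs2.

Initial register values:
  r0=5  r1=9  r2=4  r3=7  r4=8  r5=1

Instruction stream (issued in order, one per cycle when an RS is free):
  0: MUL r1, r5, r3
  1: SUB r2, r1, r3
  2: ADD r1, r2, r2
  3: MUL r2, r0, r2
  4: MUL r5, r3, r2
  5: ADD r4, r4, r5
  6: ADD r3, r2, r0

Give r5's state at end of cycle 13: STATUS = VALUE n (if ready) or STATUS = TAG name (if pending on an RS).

cycle 1: issue MUL r1<-Mul1 // r0:5,r1:Mul1,r2:4,r3:7,r4:8,r5:1
cycle 2: issue SUB r2<-Add1 // r0:5,r1:Mul1,r2:Add1,r3:7,r4:8,r5:1
cycle 3: issue ADD r1<-Add2 // r0:5,r1:Add2,r2:Add1,r3:7,r4:8,r5:1
cycle 4: issue MUL r2<-Mul2 // r0:5,r1:Add2,r2:Mul2,r3:7,r4:8,r5:1
cycle 5: CDB Mul1=7; issue MUL r5<-Mul1 // r0:5,r1:Add2,r2:Mul2,r3:7,r4:8,r5:Mul1
cycle 6: stall // r0:5,r1:Add2,r2:Mul2,r3:7,r4:8,r5:Mul1
cycle 7: CDB Add1=0; issue ADD r4<-Add1 // r0:5,r1:Add2,r2:Mul2,r3:7,r4:Add1,r5:Mul1
cycle 8: stall // r0:5,r1:Add2,r2:Mul2,r3:7,r4:Add1,r5:Mul1
cycle 9: CDB Add2=0; issue ADD r3<-Add2 // r0:5,r1:0,r2:Mul2,r3:Add2,r4:Add1,r5:Mul1
cycle 10: - // r0:5,r1:0,r2:Mul2,r3:Add2,r4:Add1,r5:Mul1
cycle 11: CDB Mul2=0 // r0:5,r1:0,r2:0,r3:Add2,r4:Add1,r5:Mul1
cycle 12: - // r0:5,r1:0,r2:0,r3:Add2,r4:Add1,r5:Mul1
cycle 13: CDB Add2=5 // r0:5,r1:0,r2:0,r3:5,r4:Add1,r5:Mul1

STATUS = TAG Mul1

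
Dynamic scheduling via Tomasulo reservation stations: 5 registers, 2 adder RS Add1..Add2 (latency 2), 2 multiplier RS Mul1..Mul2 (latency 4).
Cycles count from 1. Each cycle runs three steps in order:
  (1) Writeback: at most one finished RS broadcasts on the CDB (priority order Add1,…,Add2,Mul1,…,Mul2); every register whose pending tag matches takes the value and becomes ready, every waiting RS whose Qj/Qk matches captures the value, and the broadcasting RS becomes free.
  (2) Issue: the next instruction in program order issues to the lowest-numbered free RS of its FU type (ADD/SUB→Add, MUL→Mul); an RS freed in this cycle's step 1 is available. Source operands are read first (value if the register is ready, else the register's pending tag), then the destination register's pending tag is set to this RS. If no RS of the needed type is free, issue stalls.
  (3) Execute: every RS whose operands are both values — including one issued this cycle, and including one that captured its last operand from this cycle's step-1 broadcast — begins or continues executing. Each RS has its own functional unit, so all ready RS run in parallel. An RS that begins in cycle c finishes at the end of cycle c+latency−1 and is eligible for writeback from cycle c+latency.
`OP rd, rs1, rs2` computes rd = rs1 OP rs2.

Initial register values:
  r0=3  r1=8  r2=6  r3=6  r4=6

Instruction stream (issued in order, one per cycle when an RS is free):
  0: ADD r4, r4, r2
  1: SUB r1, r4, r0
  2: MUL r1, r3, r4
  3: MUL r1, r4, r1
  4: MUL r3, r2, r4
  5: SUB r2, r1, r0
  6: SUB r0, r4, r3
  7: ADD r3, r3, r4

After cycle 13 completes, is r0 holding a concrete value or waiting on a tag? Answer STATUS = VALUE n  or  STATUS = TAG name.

STATUS = VALUE -60

  c1: issue ADD r4<-Add1  regs: r0:3,r1:8,r2:6,r3:6,r4:Add1
  c2: issue SUB r1<-Add2  regs: r0:3,r1:Add2,r2:6,r3:6,r4:Add1
  c3: CDB Add1=12; issue MUL r1<-Mul1  regs: r0:3,r1:Mul1,r2:6,r3:6,r4:12
  c4: issue MUL r1<-Mul2  regs: r0:3,r1:Mul2,r2:6,r3:6,r4:12
  c5: CDB Add2=9; stall  regs: r0:3,r1:Mul2,r2:6,r3:6,r4:12
  c6: stall  regs: r0:3,r1:Mul2,r2:6,r3:6,r4:12
  c7: CDB Mul1=72; issue MUL r3<-Mul1  regs: r0:3,r1:Mul2,r2:6,r3:Mul1,r4:12
  c8: issue SUB r2<-Add1  regs: r0:3,r1:Mul2,r2:Add1,r3:Mul1,r4:12
  c9: issue SUB r0<-Add2  regs: r0:Add2,r1:Mul2,r2:Add1,r3:Mul1,r4:12
  c10: stall  regs: r0:Add2,r1:Mul2,r2:Add1,r3:Mul1,r4:12
  c11: CDB Mul1=72; stall  regs: r0:Add2,r1:Mul2,r2:Add1,r3:72,r4:12
  c12: CDB Mul2=864; stall  regs: r0:Add2,r1:864,r2:Add1,r3:72,r4:12
  c13: CDB Add2=-60; issue ADD r3<-Add2  regs: r0:-60,r1:864,r2:Add1,r3:Add2,r4:12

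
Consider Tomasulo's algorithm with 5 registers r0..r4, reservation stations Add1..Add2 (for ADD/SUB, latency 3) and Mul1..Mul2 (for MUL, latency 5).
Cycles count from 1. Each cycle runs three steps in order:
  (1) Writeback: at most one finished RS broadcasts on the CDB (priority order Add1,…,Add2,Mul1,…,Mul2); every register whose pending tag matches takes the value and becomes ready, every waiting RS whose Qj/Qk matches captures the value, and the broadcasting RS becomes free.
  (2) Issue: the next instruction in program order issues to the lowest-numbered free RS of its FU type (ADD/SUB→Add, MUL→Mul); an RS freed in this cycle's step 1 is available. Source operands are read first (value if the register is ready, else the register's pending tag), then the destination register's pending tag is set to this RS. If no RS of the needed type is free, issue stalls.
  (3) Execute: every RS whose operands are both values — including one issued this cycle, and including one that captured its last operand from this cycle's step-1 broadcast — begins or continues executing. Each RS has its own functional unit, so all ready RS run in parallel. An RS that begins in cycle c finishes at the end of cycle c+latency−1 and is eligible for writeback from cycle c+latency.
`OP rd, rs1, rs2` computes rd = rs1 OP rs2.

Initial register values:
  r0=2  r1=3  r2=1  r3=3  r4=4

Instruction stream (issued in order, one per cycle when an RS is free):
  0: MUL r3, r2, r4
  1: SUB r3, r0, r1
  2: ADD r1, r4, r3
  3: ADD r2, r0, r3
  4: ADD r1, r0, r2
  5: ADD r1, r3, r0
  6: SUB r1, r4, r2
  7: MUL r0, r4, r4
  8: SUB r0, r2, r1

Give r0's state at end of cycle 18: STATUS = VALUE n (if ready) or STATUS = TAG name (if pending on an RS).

cycle 1: issue MUL r3<-Mul1 // r0:2,r1:3,r2:1,r3:Mul1,r4:4
cycle 2: issue SUB r3<-Add1 // r0:2,r1:3,r2:1,r3:Add1,r4:4
cycle 3: issue ADD r1<-Add2 // r0:2,r1:Add2,r2:1,r3:Add1,r4:4
cycle 4: stall // r0:2,r1:Add2,r2:1,r3:Add1,r4:4
cycle 5: CDB Add1=-1; issue ADD r2<-Add1 // r0:2,r1:Add2,r2:Add1,r3:-1,r4:4
cycle 6: CDB Mul1=4; stall // r0:2,r1:Add2,r2:Add1,r3:-1,r4:4
cycle 7: stall // r0:2,r1:Add2,r2:Add1,r3:-1,r4:4
cycle 8: CDB Add1=1; issue ADD r1<-Add1 // r0:2,r1:Add1,r2:1,r3:-1,r4:4
cycle 9: CDB Add2=3; issue ADD r1<-Add2 // r0:2,r1:Add2,r2:1,r3:-1,r4:4
cycle 10: stall // r0:2,r1:Add2,r2:1,r3:-1,r4:4
cycle 11: CDB Add1=3; issue SUB r1<-Add1 // r0:2,r1:Add1,r2:1,r3:-1,r4:4
cycle 12: CDB Add2=1; issue MUL r0<-Mul1 // r0:Mul1,r1:Add1,r2:1,r3:-1,r4:4
cycle 13: issue SUB r0<-Add2 // r0:Add2,r1:Add1,r2:1,r3:-1,r4:4
cycle 14: CDB Add1=3 // r0:Add2,r1:3,r2:1,r3:-1,r4:4
cycle 15: - // r0:Add2,r1:3,r2:1,r3:-1,r4:4
cycle 16: - // r0:Add2,r1:3,r2:1,r3:-1,r4:4
cycle 17: CDB Add2=-2 // r0:-2,r1:3,r2:1,r3:-1,r4:4
cycle 18: CDB Mul1=16 // r0:-2,r1:3,r2:1,r3:-1,r4:4

STATUS = VALUE -2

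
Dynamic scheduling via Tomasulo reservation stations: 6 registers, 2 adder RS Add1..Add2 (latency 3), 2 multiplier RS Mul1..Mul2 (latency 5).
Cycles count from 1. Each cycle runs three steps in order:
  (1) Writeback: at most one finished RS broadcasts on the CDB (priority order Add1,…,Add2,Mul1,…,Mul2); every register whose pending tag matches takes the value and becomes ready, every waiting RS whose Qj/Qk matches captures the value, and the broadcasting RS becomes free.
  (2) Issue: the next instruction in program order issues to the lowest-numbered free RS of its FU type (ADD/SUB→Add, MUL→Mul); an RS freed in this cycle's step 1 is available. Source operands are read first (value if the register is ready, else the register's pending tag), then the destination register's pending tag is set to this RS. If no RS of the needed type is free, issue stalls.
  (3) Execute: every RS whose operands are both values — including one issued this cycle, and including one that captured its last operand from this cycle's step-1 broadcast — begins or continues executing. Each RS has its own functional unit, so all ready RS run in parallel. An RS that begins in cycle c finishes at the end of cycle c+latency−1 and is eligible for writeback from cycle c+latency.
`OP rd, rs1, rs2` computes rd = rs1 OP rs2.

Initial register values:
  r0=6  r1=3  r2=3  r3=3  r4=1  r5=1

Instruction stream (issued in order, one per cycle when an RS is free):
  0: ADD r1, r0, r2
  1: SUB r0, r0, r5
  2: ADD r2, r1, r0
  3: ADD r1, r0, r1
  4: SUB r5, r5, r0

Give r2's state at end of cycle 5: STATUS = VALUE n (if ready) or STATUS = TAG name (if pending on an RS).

  c1: issue ADD r1<-Add1  regs: r0:6,r1:Add1,r2:3,r3:3,r4:1,r5:1
  c2: issue SUB r0<-Add2  regs: r0:Add2,r1:Add1,r2:3,r3:3,r4:1,r5:1
  c3: stall  regs: r0:Add2,r1:Add1,r2:3,r3:3,r4:1,r5:1
  c4: CDB Add1=9; issue ADD r2<-Add1  regs: r0:Add2,r1:9,r2:Add1,r3:3,r4:1,r5:1
  c5: CDB Add2=5; issue ADD r1<-Add2  regs: r0:5,r1:Add2,r2:Add1,r3:3,r4:1,r5:1

STATUS = TAG Add1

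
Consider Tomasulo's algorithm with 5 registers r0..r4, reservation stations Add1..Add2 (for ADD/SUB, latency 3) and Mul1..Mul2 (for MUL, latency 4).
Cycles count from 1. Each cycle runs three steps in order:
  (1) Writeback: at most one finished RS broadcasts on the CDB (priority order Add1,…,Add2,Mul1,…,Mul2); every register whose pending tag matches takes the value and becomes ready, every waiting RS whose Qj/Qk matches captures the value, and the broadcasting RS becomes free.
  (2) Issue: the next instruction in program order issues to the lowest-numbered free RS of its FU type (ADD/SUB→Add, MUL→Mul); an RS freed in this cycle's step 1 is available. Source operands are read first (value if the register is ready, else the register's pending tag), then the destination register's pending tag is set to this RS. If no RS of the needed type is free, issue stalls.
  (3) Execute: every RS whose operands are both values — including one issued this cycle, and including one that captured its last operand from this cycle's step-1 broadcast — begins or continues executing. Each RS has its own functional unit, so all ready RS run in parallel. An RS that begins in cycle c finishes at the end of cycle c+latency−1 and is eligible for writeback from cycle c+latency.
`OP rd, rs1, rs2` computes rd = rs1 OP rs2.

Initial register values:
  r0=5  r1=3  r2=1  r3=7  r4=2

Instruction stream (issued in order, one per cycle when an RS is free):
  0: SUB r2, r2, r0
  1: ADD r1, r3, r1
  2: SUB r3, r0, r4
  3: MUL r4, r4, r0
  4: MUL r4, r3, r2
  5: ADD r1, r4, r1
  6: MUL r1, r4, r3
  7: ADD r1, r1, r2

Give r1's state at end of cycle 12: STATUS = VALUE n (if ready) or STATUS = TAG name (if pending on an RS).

STATUS = TAG Add2

cycle 1: issue SUB r2<-Add1 // r0:5,r1:3,r2:Add1,r3:7,r4:2
cycle 2: issue ADD r1<-Add2 // r0:5,r1:Add2,r2:Add1,r3:7,r4:2
cycle 3: stall // r0:5,r1:Add2,r2:Add1,r3:7,r4:2
cycle 4: CDB Add1=-4; issue SUB r3<-Add1 // r0:5,r1:Add2,r2:-4,r3:Add1,r4:2
cycle 5: CDB Add2=10; issue MUL r4<-Mul1 // r0:5,r1:10,r2:-4,r3:Add1,r4:Mul1
cycle 6: issue MUL r4<-Mul2 // r0:5,r1:10,r2:-4,r3:Add1,r4:Mul2
cycle 7: CDB Add1=3; issue ADD r1<-Add1 // r0:5,r1:Add1,r2:-4,r3:3,r4:Mul2
cycle 8: stall // r0:5,r1:Add1,r2:-4,r3:3,r4:Mul2
cycle 9: CDB Mul1=10; issue MUL r1<-Mul1 // r0:5,r1:Mul1,r2:-4,r3:3,r4:Mul2
cycle 10: issue ADD r1<-Add2 // r0:5,r1:Add2,r2:-4,r3:3,r4:Mul2
cycle 11: CDB Mul2=-12 // r0:5,r1:Add2,r2:-4,r3:3,r4:-12
cycle 12: - // r0:5,r1:Add2,r2:-4,r3:3,r4:-12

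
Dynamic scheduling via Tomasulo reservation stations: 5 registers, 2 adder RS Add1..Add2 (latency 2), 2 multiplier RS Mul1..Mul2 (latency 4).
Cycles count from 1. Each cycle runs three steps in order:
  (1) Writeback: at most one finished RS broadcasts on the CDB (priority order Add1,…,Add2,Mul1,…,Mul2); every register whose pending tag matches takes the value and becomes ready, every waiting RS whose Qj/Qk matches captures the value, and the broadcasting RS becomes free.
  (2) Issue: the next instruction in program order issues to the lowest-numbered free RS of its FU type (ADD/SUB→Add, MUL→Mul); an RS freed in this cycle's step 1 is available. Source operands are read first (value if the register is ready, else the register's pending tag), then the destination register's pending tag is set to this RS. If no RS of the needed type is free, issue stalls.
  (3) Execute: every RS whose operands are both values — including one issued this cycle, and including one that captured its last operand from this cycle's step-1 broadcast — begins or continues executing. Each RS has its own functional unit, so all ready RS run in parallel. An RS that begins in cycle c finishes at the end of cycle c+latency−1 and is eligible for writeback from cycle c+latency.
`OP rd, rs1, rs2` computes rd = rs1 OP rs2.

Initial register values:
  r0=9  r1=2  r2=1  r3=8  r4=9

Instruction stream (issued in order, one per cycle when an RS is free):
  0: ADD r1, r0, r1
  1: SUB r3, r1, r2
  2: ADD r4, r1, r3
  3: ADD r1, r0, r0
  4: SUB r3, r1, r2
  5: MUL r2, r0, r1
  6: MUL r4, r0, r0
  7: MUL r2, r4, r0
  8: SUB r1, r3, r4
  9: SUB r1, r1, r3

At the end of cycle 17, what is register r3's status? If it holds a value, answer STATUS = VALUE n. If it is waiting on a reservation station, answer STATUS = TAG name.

STATUS = VALUE 17

cycle 1: issue ADD r1<-Add1 // r0:9,r1:Add1,r2:1,r3:8,r4:9
cycle 2: issue SUB r3<-Add2 // r0:9,r1:Add1,r2:1,r3:Add2,r4:9
cycle 3: CDB Add1=11; issue ADD r4<-Add1 // r0:9,r1:11,r2:1,r3:Add2,r4:Add1
cycle 4: stall // r0:9,r1:11,r2:1,r3:Add2,r4:Add1
cycle 5: CDB Add2=10; issue ADD r1<-Add2 // r0:9,r1:Add2,r2:1,r3:10,r4:Add1
cycle 6: stall // r0:9,r1:Add2,r2:1,r3:10,r4:Add1
cycle 7: CDB Add1=21; issue SUB r3<-Add1 // r0:9,r1:Add2,r2:1,r3:Add1,r4:21
cycle 8: CDB Add2=18; issue MUL r2<-Mul1 // r0:9,r1:18,r2:Mul1,r3:Add1,r4:21
cycle 9: issue MUL r4<-Mul2 // r0:9,r1:18,r2:Mul1,r3:Add1,r4:Mul2
cycle 10: CDB Add1=17; stall // r0:9,r1:18,r2:Mul1,r3:17,r4:Mul2
cycle 11: stall // r0:9,r1:18,r2:Mul1,r3:17,r4:Mul2
cycle 12: CDB Mul1=162; issue MUL r2<-Mul1 // r0:9,r1:18,r2:Mul1,r3:17,r4:Mul2
cycle 13: CDB Mul2=81; issue SUB r1<-Add1 // r0:9,r1:Add1,r2:Mul1,r3:17,r4:81
cycle 14: issue SUB r1<-Add2 // r0:9,r1:Add2,r2:Mul1,r3:17,r4:81
cycle 15: CDB Add1=-64 // r0:9,r1:Add2,r2:Mul1,r3:17,r4:81
cycle 16: - // r0:9,r1:Add2,r2:Mul1,r3:17,r4:81
cycle 17: CDB Add2=-81 // r0:9,r1:-81,r2:Mul1,r3:17,r4:81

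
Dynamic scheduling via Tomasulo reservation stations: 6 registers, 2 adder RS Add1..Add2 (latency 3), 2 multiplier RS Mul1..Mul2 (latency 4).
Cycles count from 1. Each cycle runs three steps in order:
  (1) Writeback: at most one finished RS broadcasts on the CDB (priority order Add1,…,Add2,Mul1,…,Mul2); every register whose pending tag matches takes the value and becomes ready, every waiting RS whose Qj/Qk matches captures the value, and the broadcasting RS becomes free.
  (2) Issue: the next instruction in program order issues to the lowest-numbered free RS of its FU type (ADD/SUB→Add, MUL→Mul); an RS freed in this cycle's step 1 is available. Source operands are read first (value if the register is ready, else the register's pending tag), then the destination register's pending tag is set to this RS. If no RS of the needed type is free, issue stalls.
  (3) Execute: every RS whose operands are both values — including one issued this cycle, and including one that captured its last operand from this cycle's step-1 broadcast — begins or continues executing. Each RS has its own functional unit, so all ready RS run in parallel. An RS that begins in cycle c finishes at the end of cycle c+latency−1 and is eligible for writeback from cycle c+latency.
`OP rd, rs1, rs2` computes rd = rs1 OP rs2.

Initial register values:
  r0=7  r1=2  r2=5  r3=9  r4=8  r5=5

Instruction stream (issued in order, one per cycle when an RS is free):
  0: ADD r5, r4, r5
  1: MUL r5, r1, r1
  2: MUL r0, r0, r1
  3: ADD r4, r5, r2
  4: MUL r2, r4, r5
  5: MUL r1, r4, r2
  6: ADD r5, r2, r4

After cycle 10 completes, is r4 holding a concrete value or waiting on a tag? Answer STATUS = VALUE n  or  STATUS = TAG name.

STATUS = VALUE 9

c1: issue ADD r5<-Add1 | r0:7,r1:2,r2:5,r3:9,r4:8,r5:Add1
c2: issue MUL r5<-Mul1 | r0:7,r1:2,r2:5,r3:9,r4:8,r5:Mul1
c3: issue MUL r0<-Mul2 | r0:Mul2,r1:2,r2:5,r3:9,r4:8,r5:Mul1
c4: CDB Add1=13; issue ADD r4<-Add1 | r0:Mul2,r1:2,r2:5,r3:9,r4:Add1,r5:Mul1
c5: stall | r0:Mul2,r1:2,r2:5,r3:9,r4:Add1,r5:Mul1
c6: CDB Mul1=4; issue MUL r2<-Mul1 | r0:Mul2,r1:2,r2:Mul1,r3:9,r4:Add1,r5:4
c7: CDB Mul2=14; issue MUL r1<-Mul2 | r0:14,r1:Mul2,r2:Mul1,r3:9,r4:Add1,r5:4
c8: issue ADD r5<-Add2 | r0:14,r1:Mul2,r2:Mul1,r3:9,r4:Add1,r5:Add2
c9: CDB Add1=9 | r0:14,r1:Mul2,r2:Mul1,r3:9,r4:9,r5:Add2
c10: - | r0:14,r1:Mul2,r2:Mul1,r3:9,r4:9,r5:Add2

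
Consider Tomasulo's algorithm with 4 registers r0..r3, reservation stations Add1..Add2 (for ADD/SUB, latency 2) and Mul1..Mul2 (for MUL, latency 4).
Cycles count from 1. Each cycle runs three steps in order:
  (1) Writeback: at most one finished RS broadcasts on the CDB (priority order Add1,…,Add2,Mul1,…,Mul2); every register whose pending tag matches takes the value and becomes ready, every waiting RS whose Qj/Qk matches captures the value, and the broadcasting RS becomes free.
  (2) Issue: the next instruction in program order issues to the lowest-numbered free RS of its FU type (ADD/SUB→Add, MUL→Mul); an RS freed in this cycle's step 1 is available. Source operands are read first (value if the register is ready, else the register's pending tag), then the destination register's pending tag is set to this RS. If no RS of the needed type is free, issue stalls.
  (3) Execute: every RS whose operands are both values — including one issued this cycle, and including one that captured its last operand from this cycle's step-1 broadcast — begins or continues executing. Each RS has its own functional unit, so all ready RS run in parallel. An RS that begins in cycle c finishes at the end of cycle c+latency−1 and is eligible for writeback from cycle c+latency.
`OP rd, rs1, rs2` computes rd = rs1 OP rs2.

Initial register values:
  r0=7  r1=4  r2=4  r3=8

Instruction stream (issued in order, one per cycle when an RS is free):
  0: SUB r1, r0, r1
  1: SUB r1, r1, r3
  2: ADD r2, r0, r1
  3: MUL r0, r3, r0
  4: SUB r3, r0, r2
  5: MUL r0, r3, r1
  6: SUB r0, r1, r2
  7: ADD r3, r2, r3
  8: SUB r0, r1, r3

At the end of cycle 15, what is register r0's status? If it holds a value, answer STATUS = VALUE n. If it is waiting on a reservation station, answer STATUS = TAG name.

STATUS = VALUE -61

  c1: issue SUB r1<-Add1  regs: r0:7,r1:Add1,r2:4,r3:8
  c2: issue SUB r1<-Add2  regs: r0:7,r1:Add2,r2:4,r3:8
  c3: CDB Add1=3; issue ADD r2<-Add1  regs: r0:7,r1:Add2,r2:Add1,r3:8
  c4: issue MUL r0<-Mul1  regs: r0:Mul1,r1:Add2,r2:Add1,r3:8
  c5: CDB Add2=-5; issue SUB r3<-Add2  regs: r0:Mul1,r1:-5,r2:Add1,r3:Add2
  c6: issue MUL r0<-Mul2  regs: r0:Mul2,r1:-5,r2:Add1,r3:Add2
  c7: CDB Add1=2; issue SUB r0<-Add1  regs: r0:Add1,r1:-5,r2:2,r3:Add2
  c8: CDB Mul1=56; stall  regs: r0:Add1,r1:-5,r2:2,r3:Add2
  c9: CDB Add1=-7; issue ADD r3<-Add1  regs: r0:-7,r1:-5,r2:2,r3:Add1
  c10: CDB Add2=54; issue SUB r0<-Add2  regs: r0:Add2,r1:-5,r2:2,r3:Add1
  c11: -  regs: r0:Add2,r1:-5,r2:2,r3:Add1
  c12: CDB Add1=56  regs: r0:Add2,r1:-5,r2:2,r3:56
  c13: -  regs: r0:Add2,r1:-5,r2:2,r3:56
  c14: CDB Add2=-61  regs: r0:-61,r1:-5,r2:2,r3:56
  c15: CDB Mul2=-270  regs: r0:-61,r1:-5,r2:2,r3:56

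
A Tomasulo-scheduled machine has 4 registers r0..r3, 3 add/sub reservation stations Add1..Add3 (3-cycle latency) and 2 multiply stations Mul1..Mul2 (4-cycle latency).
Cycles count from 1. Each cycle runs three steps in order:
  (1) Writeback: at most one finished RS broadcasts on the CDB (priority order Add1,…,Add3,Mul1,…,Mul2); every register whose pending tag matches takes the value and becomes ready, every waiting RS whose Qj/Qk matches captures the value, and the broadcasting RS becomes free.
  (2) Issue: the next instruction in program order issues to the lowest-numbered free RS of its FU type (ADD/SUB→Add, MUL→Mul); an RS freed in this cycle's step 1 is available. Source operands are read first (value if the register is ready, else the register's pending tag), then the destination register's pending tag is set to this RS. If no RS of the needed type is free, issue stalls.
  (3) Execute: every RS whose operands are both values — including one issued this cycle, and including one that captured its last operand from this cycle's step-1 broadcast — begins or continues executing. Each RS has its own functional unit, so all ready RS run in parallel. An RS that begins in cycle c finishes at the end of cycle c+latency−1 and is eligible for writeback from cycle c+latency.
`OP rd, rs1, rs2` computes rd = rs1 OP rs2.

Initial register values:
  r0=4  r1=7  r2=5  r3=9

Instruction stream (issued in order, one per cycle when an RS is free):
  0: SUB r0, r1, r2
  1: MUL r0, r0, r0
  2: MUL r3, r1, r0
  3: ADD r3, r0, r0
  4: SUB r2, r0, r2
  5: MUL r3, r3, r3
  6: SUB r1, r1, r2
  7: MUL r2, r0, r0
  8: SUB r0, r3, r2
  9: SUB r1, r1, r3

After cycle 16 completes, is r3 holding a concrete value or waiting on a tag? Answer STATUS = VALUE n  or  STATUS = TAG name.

cycle 1: issue SUB r0<-Add1 // r0:Add1,r1:7,r2:5,r3:9
cycle 2: issue MUL r0<-Mul1 // r0:Mul1,r1:7,r2:5,r3:9
cycle 3: issue MUL r3<-Mul2 // r0:Mul1,r1:7,r2:5,r3:Mul2
cycle 4: CDB Add1=2; issue ADD r3<-Add1 // r0:Mul1,r1:7,r2:5,r3:Add1
cycle 5: issue SUB r2<-Add2 // r0:Mul1,r1:7,r2:Add2,r3:Add1
cycle 6: stall // r0:Mul1,r1:7,r2:Add2,r3:Add1
cycle 7: stall // r0:Mul1,r1:7,r2:Add2,r3:Add1
cycle 8: CDB Mul1=4; issue MUL r3<-Mul1 // r0:4,r1:7,r2:Add2,r3:Mul1
cycle 9: issue SUB r1<-Add3 // r0:4,r1:Add3,r2:Add2,r3:Mul1
cycle 10: stall // r0:4,r1:Add3,r2:Add2,r3:Mul1
cycle 11: CDB Add1=8; stall // r0:4,r1:Add3,r2:Add2,r3:Mul1
cycle 12: CDB Add2=-1; stall // r0:4,r1:Add3,r2:-1,r3:Mul1
cycle 13: CDB Mul2=28; issue MUL r2<-Mul2 // r0:4,r1:Add3,r2:Mul2,r3:Mul1
cycle 14: issue SUB r0<-Add1 // r0:Add1,r1:Add3,r2:Mul2,r3:Mul1
cycle 15: CDB Add3=8; issue SUB r1<-Add2 // r0:Add1,r1:Add2,r2:Mul2,r3:Mul1
cycle 16: CDB Mul1=64 // r0:Add1,r1:Add2,r2:Mul2,r3:64

STATUS = VALUE 64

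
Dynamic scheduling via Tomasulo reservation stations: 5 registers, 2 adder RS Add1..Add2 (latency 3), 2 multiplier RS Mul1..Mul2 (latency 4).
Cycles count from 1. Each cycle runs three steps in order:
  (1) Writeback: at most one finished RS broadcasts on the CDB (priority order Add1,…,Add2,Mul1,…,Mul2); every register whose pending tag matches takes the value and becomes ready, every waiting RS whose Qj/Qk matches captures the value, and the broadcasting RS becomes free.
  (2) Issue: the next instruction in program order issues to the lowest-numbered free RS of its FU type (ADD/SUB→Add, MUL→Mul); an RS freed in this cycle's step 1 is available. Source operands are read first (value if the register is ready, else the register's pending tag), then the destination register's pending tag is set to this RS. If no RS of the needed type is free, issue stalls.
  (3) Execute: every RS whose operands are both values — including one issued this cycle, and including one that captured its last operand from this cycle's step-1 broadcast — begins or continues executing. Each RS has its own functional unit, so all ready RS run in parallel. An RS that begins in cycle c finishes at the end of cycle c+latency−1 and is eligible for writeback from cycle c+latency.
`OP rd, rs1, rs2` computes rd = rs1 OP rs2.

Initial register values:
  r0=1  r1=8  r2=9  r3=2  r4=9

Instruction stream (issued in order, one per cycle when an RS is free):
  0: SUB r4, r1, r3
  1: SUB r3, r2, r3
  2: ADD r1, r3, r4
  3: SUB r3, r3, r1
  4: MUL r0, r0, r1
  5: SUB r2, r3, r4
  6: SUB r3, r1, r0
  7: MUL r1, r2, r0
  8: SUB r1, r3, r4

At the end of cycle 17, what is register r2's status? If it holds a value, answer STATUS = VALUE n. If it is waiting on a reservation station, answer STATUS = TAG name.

STATUS = VALUE -12

cycle 1: issue SUB r4<-Add1 // r0:1,r1:8,r2:9,r3:2,r4:Add1
cycle 2: issue SUB r3<-Add2 // r0:1,r1:8,r2:9,r3:Add2,r4:Add1
cycle 3: stall // r0:1,r1:8,r2:9,r3:Add2,r4:Add1
cycle 4: CDB Add1=6; issue ADD r1<-Add1 // r0:1,r1:Add1,r2:9,r3:Add2,r4:6
cycle 5: CDB Add2=7; issue SUB r3<-Add2 // r0:1,r1:Add1,r2:9,r3:Add2,r4:6
cycle 6: issue MUL r0<-Mul1 // r0:Mul1,r1:Add1,r2:9,r3:Add2,r4:6
cycle 7: stall // r0:Mul1,r1:Add1,r2:9,r3:Add2,r4:6
cycle 8: CDB Add1=13; issue SUB r2<-Add1 // r0:Mul1,r1:13,r2:Add1,r3:Add2,r4:6
cycle 9: stall // r0:Mul1,r1:13,r2:Add1,r3:Add2,r4:6
cycle 10: stall // r0:Mul1,r1:13,r2:Add1,r3:Add2,r4:6
cycle 11: CDB Add2=-6; issue SUB r3<-Add2 // r0:Mul1,r1:13,r2:Add1,r3:Add2,r4:6
cycle 12: CDB Mul1=13; issue MUL r1<-Mul1 // r0:13,r1:Mul1,r2:Add1,r3:Add2,r4:6
cycle 13: stall // r0:13,r1:Mul1,r2:Add1,r3:Add2,r4:6
cycle 14: CDB Add1=-12; issue SUB r1<-Add1 // r0:13,r1:Add1,r2:-12,r3:Add2,r4:6
cycle 15: CDB Add2=0 // r0:13,r1:Add1,r2:-12,r3:0,r4:6
cycle 16: - // r0:13,r1:Add1,r2:-12,r3:0,r4:6
cycle 17: - // r0:13,r1:Add1,r2:-12,r3:0,r4:6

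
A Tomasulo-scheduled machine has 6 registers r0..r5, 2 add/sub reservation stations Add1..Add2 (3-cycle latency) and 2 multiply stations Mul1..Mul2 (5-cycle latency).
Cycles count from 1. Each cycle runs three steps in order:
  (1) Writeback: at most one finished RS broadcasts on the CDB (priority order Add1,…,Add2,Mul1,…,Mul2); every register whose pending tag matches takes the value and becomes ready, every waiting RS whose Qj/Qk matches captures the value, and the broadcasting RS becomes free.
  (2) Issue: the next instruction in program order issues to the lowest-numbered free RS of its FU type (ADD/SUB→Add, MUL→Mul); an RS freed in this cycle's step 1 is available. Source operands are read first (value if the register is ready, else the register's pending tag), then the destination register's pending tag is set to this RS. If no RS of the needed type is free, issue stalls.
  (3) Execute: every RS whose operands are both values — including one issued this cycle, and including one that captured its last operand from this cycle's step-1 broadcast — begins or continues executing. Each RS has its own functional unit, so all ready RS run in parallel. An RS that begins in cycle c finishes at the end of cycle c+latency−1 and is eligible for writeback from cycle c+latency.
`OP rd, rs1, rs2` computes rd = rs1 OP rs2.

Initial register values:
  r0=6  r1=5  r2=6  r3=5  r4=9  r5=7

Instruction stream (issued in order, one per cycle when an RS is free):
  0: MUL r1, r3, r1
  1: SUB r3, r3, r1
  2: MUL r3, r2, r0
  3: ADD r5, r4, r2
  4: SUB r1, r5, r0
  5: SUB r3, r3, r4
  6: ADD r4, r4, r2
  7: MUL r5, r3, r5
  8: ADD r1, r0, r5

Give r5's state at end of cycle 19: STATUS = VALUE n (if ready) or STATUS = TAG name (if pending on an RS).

STATUS = VALUE 405

  c1: issue MUL r1<-Mul1  regs: r0:6,r1:Mul1,r2:6,r3:5,r4:9,r5:7
  c2: issue SUB r3<-Add1  regs: r0:6,r1:Mul1,r2:6,r3:Add1,r4:9,r5:7
  c3: issue MUL r3<-Mul2  regs: r0:6,r1:Mul1,r2:6,r3:Mul2,r4:9,r5:7
  c4: issue ADD r5<-Add2  regs: r0:6,r1:Mul1,r2:6,r3:Mul2,r4:9,r5:Add2
  c5: stall  regs: r0:6,r1:Mul1,r2:6,r3:Mul2,r4:9,r5:Add2
  c6: CDB Mul1=25; stall  regs: r0:6,r1:25,r2:6,r3:Mul2,r4:9,r5:Add2
  c7: CDB Add2=15; issue SUB r1<-Add2  regs: r0:6,r1:Add2,r2:6,r3:Mul2,r4:9,r5:15
  c8: CDB Mul2=36; stall  regs: r0:6,r1:Add2,r2:6,r3:36,r4:9,r5:15
  c9: CDB Add1=-20; issue SUB r3<-Add1  regs: r0:6,r1:Add2,r2:6,r3:Add1,r4:9,r5:15
  c10: CDB Add2=9; issue ADD r4<-Add2  regs: r0:6,r1:9,r2:6,r3:Add1,r4:Add2,r5:15
  c11: issue MUL r5<-Mul1  regs: r0:6,r1:9,r2:6,r3:Add1,r4:Add2,r5:Mul1
  c12: CDB Add1=27; issue ADD r1<-Add1  regs: r0:6,r1:Add1,r2:6,r3:27,r4:Add2,r5:Mul1
  c13: CDB Add2=15  regs: r0:6,r1:Add1,r2:6,r3:27,r4:15,r5:Mul1
  c14: -  regs: r0:6,r1:Add1,r2:6,r3:27,r4:15,r5:Mul1
  c15: -  regs: r0:6,r1:Add1,r2:6,r3:27,r4:15,r5:Mul1
  c16: -  regs: r0:6,r1:Add1,r2:6,r3:27,r4:15,r5:Mul1
  c17: CDB Mul1=405  regs: r0:6,r1:Add1,r2:6,r3:27,r4:15,r5:405
  c18: -  regs: r0:6,r1:Add1,r2:6,r3:27,r4:15,r5:405
  c19: -  regs: r0:6,r1:Add1,r2:6,r3:27,r4:15,r5:405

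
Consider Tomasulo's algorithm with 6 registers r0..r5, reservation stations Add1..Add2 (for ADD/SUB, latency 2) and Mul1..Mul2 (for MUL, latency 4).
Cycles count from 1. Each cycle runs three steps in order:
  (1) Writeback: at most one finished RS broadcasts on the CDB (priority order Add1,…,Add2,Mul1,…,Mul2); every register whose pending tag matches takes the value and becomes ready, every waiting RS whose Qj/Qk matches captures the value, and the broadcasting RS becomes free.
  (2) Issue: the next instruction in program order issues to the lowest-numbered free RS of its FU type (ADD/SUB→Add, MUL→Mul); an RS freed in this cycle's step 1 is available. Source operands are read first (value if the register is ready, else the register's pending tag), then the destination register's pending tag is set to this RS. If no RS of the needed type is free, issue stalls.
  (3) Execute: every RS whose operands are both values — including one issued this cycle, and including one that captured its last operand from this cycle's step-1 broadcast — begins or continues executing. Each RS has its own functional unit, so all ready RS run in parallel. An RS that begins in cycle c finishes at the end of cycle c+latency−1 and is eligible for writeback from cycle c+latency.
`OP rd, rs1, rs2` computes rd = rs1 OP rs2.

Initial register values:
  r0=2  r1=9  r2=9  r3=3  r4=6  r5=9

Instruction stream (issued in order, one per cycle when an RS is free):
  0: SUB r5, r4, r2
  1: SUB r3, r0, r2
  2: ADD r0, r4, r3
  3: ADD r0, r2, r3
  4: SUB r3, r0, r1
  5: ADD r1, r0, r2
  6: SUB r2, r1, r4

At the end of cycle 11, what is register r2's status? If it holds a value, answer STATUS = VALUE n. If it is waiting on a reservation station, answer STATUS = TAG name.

STATUS = TAG Add1

  c1: issue SUB r5<-Add1  regs: r0:2,r1:9,r2:9,r3:3,r4:6,r5:Add1
  c2: issue SUB r3<-Add2  regs: r0:2,r1:9,r2:9,r3:Add2,r4:6,r5:Add1
  c3: CDB Add1=-3; issue ADD r0<-Add1  regs: r0:Add1,r1:9,r2:9,r3:Add2,r4:6,r5:-3
  c4: CDB Add2=-7; issue ADD r0<-Add2  regs: r0:Add2,r1:9,r2:9,r3:-7,r4:6,r5:-3
  c5: stall  regs: r0:Add2,r1:9,r2:9,r3:-7,r4:6,r5:-3
  c6: CDB Add1=-1; issue SUB r3<-Add1  regs: r0:Add2,r1:9,r2:9,r3:Add1,r4:6,r5:-3
  c7: CDB Add2=2; issue ADD r1<-Add2  regs: r0:2,r1:Add2,r2:9,r3:Add1,r4:6,r5:-3
  c8: stall  regs: r0:2,r1:Add2,r2:9,r3:Add1,r4:6,r5:-3
  c9: CDB Add1=-7; issue SUB r2<-Add1  regs: r0:2,r1:Add2,r2:Add1,r3:-7,r4:6,r5:-3
  c10: CDB Add2=11  regs: r0:2,r1:11,r2:Add1,r3:-7,r4:6,r5:-3
  c11: -  regs: r0:2,r1:11,r2:Add1,r3:-7,r4:6,r5:-3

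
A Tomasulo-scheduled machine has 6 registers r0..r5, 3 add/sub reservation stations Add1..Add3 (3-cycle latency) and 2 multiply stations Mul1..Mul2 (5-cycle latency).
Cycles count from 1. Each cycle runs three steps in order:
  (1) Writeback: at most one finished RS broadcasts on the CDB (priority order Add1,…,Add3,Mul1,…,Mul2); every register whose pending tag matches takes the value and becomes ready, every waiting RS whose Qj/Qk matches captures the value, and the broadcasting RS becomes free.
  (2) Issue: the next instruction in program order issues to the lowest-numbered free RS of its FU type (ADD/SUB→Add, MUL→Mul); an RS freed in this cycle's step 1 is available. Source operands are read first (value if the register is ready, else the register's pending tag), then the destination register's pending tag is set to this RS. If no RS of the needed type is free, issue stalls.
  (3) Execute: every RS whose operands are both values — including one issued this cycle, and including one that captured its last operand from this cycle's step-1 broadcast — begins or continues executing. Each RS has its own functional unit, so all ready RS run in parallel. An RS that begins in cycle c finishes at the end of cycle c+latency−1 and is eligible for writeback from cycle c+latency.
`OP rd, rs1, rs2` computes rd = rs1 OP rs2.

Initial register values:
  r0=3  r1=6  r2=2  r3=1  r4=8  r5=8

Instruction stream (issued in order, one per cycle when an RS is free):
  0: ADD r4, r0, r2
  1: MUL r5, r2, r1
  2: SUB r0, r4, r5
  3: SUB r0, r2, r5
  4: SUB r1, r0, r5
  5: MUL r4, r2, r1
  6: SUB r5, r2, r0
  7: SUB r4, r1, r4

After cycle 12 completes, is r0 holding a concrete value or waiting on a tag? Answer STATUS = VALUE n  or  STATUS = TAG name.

STATUS = VALUE -10

cycle 1: issue ADD r4<-Add1 // r0:3,r1:6,r2:2,r3:1,r4:Add1,r5:8
cycle 2: issue MUL r5<-Mul1 // r0:3,r1:6,r2:2,r3:1,r4:Add1,r5:Mul1
cycle 3: issue SUB r0<-Add2 // r0:Add2,r1:6,r2:2,r3:1,r4:Add1,r5:Mul1
cycle 4: CDB Add1=5; issue SUB r0<-Add1 // r0:Add1,r1:6,r2:2,r3:1,r4:5,r5:Mul1
cycle 5: issue SUB r1<-Add3 // r0:Add1,r1:Add3,r2:2,r3:1,r4:5,r5:Mul1
cycle 6: issue MUL r4<-Mul2 // r0:Add1,r1:Add3,r2:2,r3:1,r4:Mul2,r5:Mul1
cycle 7: CDB Mul1=12; stall // r0:Add1,r1:Add3,r2:2,r3:1,r4:Mul2,r5:12
cycle 8: stall // r0:Add1,r1:Add3,r2:2,r3:1,r4:Mul2,r5:12
cycle 9: stall // r0:Add1,r1:Add3,r2:2,r3:1,r4:Mul2,r5:12
cycle 10: CDB Add1=-10; issue SUB r5<-Add1 // r0:-10,r1:Add3,r2:2,r3:1,r4:Mul2,r5:Add1
cycle 11: CDB Add2=-7; issue SUB r4<-Add2 // r0:-10,r1:Add3,r2:2,r3:1,r4:Add2,r5:Add1
cycle 12: - // r0:-10,r1:Add3,r2:2,r3:1,r4:Add2,r5:Add1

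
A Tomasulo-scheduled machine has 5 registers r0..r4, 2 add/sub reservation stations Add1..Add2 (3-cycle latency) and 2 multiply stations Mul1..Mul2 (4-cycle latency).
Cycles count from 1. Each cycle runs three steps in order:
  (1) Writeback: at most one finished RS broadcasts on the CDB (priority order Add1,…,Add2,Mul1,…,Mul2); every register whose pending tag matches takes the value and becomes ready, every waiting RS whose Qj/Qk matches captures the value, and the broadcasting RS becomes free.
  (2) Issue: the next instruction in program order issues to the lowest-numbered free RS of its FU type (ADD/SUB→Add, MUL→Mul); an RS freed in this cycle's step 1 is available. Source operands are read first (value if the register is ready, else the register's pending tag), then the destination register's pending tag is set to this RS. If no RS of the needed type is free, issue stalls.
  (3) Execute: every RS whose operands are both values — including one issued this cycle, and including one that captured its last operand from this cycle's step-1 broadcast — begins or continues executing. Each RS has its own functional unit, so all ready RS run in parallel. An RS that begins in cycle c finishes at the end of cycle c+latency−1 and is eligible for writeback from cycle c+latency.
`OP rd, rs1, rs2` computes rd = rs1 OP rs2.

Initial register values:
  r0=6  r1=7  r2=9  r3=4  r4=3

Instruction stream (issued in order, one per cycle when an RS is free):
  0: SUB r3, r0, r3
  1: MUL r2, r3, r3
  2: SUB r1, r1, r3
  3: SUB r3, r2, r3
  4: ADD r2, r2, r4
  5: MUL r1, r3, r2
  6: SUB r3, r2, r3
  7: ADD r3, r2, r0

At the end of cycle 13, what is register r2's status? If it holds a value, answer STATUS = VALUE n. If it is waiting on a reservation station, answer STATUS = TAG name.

STATUS = VALUE 7

cycle 1: issue SUB r3<-Add1 // r0:6,r1:7,r2:9,r3:Add1,r4:3
cycle 2: issue MUL r2<-Mul1 // r0:6,r1:7,r2:Mul1,r3:Add1,r4:3
cycle 3: issue SUB r1<-Add2 // r0:6,r1:Add2,r2:Mul1,r3:Add1,r4:3
cycle 4: CDB Add1=2; issue SUB r3<-Add1 // r0:6,r1:Add2,r2:Mul1,r3:Add1,r4:3
cycle 5: stall // r0:6,r1:Add2,r2:Mul1,r3:Add1,r4:3
cycle 6: stall // r0:6,r1:Add2,r2:Mul1,r3:Add1,r4:3
cycle 7: CDB Add2=5; issue ADD r2<-Add2 // r0:6,r1:5,r2:Add2,r3:Add1,r4:3
cycle 8: CDB Mul1=4; issue MUL r1<-Mul1 // r0:6,r1:Mul1,r2:Add2,r3:Add1,r4:3
cycle 9: stall // r0:6,r1:Mul1,r2:Add2,r3:Add1,r4:3
cycle 10: stall // r0:6,r1:Mul1,r2:Add2,r3:Add1,r4:3
cycle 11: CDB Add1=2; issue SUB r3<-Add1 // r0:6,r1:Mul1,r2:Add2,r3:Add1,r4:3
cycle 12: CDB Add2=7; issue ADD r3<-Add2 // r0:6,r1:Mul1,r2:7,r3:Add2,r4:3
cycle 13: - // r0:6,r1:Mul1,r2:7,r3:Add2,r4:3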